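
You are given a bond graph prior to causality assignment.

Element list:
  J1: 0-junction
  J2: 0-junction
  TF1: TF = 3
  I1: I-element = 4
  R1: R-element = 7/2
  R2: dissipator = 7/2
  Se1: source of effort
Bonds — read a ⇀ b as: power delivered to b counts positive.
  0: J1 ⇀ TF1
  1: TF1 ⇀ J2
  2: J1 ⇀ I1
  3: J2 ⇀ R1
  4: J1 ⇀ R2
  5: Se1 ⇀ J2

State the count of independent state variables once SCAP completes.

1  (I1 all integral)

β5 stroke at J2  (Se1: effort source, stroke at far end)
β1 stroke at TF1  (J2: bond 5 brought effort, rest push out)
β3 stroke at R1  (common-e at J2 fixed by 5)
β0 stroke at J1  (TF1: transformer flips bond 1)
β2 stroke at I1  (0-jn J1 has e-setter on 0)
β4 stroke at R2  (0-jn J1 has e-setter on 0)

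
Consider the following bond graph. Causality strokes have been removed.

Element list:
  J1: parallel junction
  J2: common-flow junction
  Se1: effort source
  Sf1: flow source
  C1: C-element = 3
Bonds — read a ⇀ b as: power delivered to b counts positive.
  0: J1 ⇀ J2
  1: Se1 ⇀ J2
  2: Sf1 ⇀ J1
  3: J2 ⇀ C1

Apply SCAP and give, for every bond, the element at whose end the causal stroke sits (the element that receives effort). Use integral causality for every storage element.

b1 stroke→J2  (source Se1 imposes e)
b2 stroke→Sf1  (source Sf1 imposes f)
b0 stroke→J1  (J1: last free bond brings effort in)
b3 stroke→J2  (J2: bond 0 brought flow, rest push out)

#0 stroke at J1
#1 stroke at J2
#2 stroke at Sf1
#3 stroke at J2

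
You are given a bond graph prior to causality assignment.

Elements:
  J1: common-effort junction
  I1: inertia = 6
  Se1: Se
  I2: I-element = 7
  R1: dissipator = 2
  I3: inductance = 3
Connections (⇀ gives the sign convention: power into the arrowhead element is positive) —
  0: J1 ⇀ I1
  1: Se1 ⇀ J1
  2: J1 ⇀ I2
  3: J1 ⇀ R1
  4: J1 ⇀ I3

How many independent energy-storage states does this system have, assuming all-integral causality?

3  (I1, I2, I3 all integral)

b1 stroke at J1  (source Se1 imposes e)
b0 stroke at I1  (J1: bond 1 brought effort, rest push out)
b2 stroke at I2  (common-e at J1 fixed by 1)
b3 stroke at R1  (0-jn J1 has e-setter on 1)
b4 stroke at I3  (0-jn J1 has e-setter on 1)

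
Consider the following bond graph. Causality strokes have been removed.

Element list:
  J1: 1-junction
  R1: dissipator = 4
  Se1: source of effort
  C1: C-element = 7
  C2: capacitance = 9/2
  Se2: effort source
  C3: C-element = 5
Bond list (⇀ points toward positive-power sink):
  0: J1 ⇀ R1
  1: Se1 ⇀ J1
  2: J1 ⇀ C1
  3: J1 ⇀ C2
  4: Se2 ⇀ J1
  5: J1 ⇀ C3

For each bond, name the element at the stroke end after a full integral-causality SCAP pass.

b1 |J1  (Se1 (Se) sets effort on bond)
b4 |J1  (Se2: effort source, stroke at far end)
b2 |J1  (prefer integral on C1)
b3 |J1  (C2: C, integral causality)
b5 |J1  (prefer integral on C3)
b0 |R1  (only one flow-in slot at J1)

#0 →R1
#1 →J1
#2 →J1
#3 →J1
#4 →J1
#5 →J1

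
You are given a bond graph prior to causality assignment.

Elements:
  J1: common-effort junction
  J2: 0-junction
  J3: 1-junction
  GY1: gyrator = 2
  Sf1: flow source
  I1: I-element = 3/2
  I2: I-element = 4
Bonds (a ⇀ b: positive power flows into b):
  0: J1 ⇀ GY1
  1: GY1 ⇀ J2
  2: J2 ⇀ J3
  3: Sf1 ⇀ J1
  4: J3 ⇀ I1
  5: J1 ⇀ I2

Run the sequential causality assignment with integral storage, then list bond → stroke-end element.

#0 stroke at J1
#1 stroke at J2
#2 stroke at J3
#3 stroke at Sf1
#4 stroke at I1
#5 stroke at I2

b3 stroke at Sf1  (Sf1: flow source, stroke at near end)
b4 stroke at I1  (prefer integral on I1)
b2 stroke at J3  (1-jn J3 has f-setter on 4)
b1 stroke at J2  (J2: last free bond brings effort in)
b0 stroke at J1  (GY1 both-in/both-out from 1)
b5 stroke at I2  (J1 effort already set via bond 0)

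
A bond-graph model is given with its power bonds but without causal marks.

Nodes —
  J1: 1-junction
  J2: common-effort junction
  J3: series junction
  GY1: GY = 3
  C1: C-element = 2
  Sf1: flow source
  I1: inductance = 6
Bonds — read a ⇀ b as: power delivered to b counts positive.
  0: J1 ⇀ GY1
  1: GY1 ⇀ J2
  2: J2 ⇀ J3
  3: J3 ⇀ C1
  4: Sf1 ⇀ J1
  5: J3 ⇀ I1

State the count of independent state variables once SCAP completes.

b4 stroke at Sf1  (Sf1: flow source, stroke at near end)
b0 stroke at J1  (J1 flow already set via bond 4)
b1 stroke at J2  (GY1: gyrator matches bond 0)
b2 stroke at J3  (J2 effort already set via bond 1)
b3 stroke at J3  (prefer integral on C1)
b5 stroke at I1  (only one flow-in slot at J3)

2  (C1, I1 all integral)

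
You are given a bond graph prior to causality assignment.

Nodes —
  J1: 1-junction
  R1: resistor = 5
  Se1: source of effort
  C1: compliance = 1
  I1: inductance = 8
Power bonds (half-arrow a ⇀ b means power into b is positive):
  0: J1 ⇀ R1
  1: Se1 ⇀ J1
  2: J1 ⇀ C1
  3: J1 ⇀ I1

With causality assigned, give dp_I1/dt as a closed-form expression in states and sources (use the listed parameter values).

#1 |J1  (Se1 (Se) sets effort on bond)
#2 |J1  (C1: C, integral causality)
#3 |I1  (prefer integral on I1)
#0 |J1  (J1: bond 3 brought flow, rest push out)

dp_I1/dt = E_Se1 - 5*p_I1/8 - q_C1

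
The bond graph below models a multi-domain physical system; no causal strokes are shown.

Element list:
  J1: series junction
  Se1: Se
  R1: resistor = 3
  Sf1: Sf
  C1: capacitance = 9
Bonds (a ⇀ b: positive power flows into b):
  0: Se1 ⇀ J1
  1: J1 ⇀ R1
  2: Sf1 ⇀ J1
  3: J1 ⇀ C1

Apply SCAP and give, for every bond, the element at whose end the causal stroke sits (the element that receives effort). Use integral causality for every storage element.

bond 0 stroke at J1
bond 1 stroke at J1
bond 2 stroke at Sf1
bond 3 stroke at J1

bond 0 →J1  (Se1 fixes effort; stroke away)
bond 2 →Sf1  (Sf1: flow source, stroke at near end)
bond 1 →J1  (common-f at J1 fixed by 2)
bond 3 →J1  (J1: bond 2 brought flow, rest push out)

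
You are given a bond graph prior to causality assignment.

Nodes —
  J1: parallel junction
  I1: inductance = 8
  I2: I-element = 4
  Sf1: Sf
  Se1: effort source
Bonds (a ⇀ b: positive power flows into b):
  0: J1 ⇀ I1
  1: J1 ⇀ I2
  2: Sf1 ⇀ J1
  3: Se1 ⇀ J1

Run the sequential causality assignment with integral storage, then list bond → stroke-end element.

b0 →I1
b1 →I2
b2 →Sf1
b3 →J1

β2 →Sf1  (source Sf1 imposes f)
β3 →J1  (Se1 fixes effort; stroke away)
β0 →I1  (0-jn J1 has e-setter on 3)
β1 →I2  (J1 effort already set via bond 3)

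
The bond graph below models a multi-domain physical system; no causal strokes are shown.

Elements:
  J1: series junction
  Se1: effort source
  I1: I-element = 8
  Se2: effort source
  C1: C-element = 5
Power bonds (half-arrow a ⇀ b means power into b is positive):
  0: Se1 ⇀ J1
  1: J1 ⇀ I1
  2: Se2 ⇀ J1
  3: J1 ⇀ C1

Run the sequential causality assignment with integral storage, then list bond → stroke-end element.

bond 0 stroke at J1
bond 1 stroke at I1
bond 2 stroke at J1
bond 3 stroke at J1

bond 0 stroke→J1  (Se1: effort source, stroke at far end)
bond 2 stroke→J1  (Se2: effort source, stroke at far end)
bond 1 stroke→I1  (I1 outputs flow p/I1)
bond 3 stroke→J1  (J1 flow already set via bond 1)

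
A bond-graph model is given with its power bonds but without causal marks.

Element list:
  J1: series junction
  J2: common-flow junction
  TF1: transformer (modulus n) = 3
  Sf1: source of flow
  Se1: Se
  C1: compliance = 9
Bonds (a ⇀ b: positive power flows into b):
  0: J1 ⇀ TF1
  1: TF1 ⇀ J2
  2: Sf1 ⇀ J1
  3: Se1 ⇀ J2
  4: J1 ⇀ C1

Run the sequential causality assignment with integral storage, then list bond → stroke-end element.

#2 →Sf1  (Sf1: flow source, stroke at near end)
#3 →J2  (Se1 (Se) sets effort on bond)
#0 →J1  (J1 flow already set via bond 2)
#4 →J1  (J1 flow already set via bond 2)
#1 →TF1  (only one flow-in slot at J2)

#0 |J1
#1 |TF1
#2 |Sf1
#3 |J2
#4 |J1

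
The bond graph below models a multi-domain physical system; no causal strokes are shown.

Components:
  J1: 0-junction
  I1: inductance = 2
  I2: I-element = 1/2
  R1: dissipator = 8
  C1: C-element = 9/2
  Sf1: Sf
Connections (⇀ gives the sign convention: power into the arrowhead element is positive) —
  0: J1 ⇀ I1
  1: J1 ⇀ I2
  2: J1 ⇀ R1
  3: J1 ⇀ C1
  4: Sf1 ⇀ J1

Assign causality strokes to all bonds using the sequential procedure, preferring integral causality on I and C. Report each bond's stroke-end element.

β0 →I1
β1 →I2
β2 →R1
β3 →J1
β4 →Sf1

b4 stroke→Sf1  (Sf1 fixes flow; stroke at Sf1)
b0 stroke→I1  (I1: I, integral causality)
b1 stroke→I2  (I2: I, integral causality)
b3 stroke→J1  (C1 outputs effort q/C1)
b2 stroke→R1  (J1 effort already set via bond 3)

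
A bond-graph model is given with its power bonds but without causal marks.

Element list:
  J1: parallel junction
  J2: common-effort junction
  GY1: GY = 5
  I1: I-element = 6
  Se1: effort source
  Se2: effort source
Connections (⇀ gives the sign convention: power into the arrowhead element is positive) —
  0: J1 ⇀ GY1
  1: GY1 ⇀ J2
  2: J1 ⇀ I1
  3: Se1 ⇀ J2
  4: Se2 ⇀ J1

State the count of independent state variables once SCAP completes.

1  (I1 all integral)

#3 →J2  (source Se1 imposes e)
#4 →J1  (Se2 fixes effort; stroke away)
#0 →GY1  (J1 effort already set via bond 4)
#2 →I1  (0-jn J1 has e-setter on 4)
#1 →GY1  (J2 effort already set via bond 3)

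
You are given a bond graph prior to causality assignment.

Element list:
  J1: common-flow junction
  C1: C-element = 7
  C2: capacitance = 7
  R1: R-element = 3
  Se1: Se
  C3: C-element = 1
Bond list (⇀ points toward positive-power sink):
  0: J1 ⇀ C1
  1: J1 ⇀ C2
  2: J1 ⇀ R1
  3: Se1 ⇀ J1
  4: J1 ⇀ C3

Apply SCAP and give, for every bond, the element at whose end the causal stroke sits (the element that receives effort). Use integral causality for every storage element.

#3 stroke at J1  (Se1: effort source, stroke at far end)
#0 stroke at J1  (C1: C, integral causality)
#1 stroke at J1  (C2 integral (e out))
#4 stroke at J1  (prefer integral on C3)
#2 stroke at R1  (closing 1-jn rule on J1)

#0 →J1
#1 →J1
#2 →R1
#3 →J1
#4 →J1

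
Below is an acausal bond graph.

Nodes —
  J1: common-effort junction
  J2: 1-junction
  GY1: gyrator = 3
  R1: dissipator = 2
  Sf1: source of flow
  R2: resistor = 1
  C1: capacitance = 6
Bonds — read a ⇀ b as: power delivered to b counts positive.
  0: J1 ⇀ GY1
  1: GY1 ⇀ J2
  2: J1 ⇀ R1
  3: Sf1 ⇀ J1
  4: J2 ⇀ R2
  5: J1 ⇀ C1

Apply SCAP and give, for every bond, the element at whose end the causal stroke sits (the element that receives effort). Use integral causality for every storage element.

bond 3 stroke at Sf1  (Sf1 fixes flow; stroke at Sf1)
bond 5 stroke at J1  (C1: C, integral causality)
bond 0 stroke at GY1  (J1 effort already set via bond 5)
bond 2 stroke at R1  (0-jn J1 has e-setter on 5)
bond 1 stroke at GY1  (GY1: gyrator matches bond 0)
bond 4 stroke at J2  (J2: bond 1 brought flow, rest push out)

#0 stroke→GY1
#1 stroke→GY1
#2 stroke→R1
#3 stroke→Sf1
#4 stroke→J2
#5 stroke→J1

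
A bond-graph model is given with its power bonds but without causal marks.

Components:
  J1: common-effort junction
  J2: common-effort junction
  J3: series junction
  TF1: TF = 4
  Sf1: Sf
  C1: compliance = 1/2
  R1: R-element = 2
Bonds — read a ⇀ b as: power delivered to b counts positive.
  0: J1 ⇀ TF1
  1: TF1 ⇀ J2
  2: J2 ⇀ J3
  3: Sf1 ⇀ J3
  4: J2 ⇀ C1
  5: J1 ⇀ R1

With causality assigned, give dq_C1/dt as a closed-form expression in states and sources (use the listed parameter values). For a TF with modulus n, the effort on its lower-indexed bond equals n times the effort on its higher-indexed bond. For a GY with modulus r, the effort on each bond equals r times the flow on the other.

dq_C1/dt = -F_Sf1 - 16*q_C1

bond 3 |Sf1  (Sf1 (Sf) sets flow on bond)
bond 2 |J3  (1-jn J3 has f-setter on 3)
bond 4 |J2  (prefer integral on C1)
bond 1 |TF1  (J2 effort already set via bond 4)
bond 0 |J1  (TF1: transformer flips bond 1)
bond 5 |R1  (J1 effort already set via bond 0)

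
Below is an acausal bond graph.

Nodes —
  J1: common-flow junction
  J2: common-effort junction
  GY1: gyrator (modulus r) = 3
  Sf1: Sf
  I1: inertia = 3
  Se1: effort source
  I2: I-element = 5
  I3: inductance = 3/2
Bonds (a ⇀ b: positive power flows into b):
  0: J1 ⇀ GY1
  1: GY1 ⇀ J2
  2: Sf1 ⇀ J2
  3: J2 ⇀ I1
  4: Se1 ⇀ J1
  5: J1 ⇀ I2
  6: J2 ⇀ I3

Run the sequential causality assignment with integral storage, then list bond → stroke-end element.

β2 stroke at Sf1  (source Sf1 imposes f)
β4 stroke at J1  (Se1: effort source, stroke at far end)
β3 stroke at I1  (I1: I, integral causality)
β5 stroke at I2  (I2 outputs flow p/I2)
β0 stroke at J1  (common-f at J1 fixed by 5)
β1 stroke at J2  (GY1: gyrator matches bond 0)
β6 stroke at I3  (J2: bond 1 brought effort, rest push out)

β0 stroke→J1
β1 stroke→J2
β2 stroke→Sf1
β3 stroke→I1
β4 stroke→J1
β5 stroke→I2
β6 stroke→I3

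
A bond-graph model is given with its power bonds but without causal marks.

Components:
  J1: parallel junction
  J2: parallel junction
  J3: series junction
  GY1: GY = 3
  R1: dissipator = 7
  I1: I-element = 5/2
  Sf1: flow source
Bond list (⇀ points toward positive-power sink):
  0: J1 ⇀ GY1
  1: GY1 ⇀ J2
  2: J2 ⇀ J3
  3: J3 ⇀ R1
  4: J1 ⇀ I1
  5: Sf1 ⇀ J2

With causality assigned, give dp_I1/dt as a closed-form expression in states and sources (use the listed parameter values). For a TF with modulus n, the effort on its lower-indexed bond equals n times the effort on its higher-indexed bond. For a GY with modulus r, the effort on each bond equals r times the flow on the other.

dp_I1/dt = -3*F_Sf1 - 18*p_I1/35

#5 |Sf1  (Sf1 fixes flow; stroke at Sf1)
#4 |I1  (I1: I, integral causality)
#0 |J1  (only one effort-in slot at J1)
#1 |J2  (through GY1, causality inverts; strokes same side of GY1)
#2 |J3  (common-e at J2 fixed by 1)
#3 |R1  (J3 needs exactly one f-in)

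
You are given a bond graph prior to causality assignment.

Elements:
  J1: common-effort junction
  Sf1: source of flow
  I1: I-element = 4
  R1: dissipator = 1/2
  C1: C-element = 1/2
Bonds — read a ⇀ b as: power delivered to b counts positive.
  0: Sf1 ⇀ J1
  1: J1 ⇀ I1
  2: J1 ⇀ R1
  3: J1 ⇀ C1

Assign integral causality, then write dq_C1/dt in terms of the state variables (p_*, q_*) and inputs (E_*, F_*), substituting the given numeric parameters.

b0 stroke→Sf1  (Sf1: flow source, stroke at near end)
b1 stroke→I1  (I1 outputs flow p/I1)
b3 stroke→J1  (C1 outputs effort q/C1)
b2 stroke→R1  (J1 effort already set via bond 3)

dq_C1/dt = F_Sf1 - p_I1/4 - 4*q_C1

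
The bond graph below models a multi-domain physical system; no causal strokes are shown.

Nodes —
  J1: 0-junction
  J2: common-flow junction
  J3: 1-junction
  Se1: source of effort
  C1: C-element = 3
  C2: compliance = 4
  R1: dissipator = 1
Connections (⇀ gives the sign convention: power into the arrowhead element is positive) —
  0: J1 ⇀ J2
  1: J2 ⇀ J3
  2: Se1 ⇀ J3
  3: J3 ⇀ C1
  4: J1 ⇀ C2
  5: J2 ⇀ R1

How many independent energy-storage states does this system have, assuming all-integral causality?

2  (C1, C2 all integral)

β2 stroke at J3  (Se1: effort source, stroke at far end)
β3 stroke at J3  (prefer integral on C1)
β1 stroke at J2  (J3 needs exactly one f-in)
β4 stroke at J1  (C2 integral (e out))
β0 stroke at J2  (common-e at J1 fixed by 4)
β5 stroke at R1  (J2 needs exactly one f-in)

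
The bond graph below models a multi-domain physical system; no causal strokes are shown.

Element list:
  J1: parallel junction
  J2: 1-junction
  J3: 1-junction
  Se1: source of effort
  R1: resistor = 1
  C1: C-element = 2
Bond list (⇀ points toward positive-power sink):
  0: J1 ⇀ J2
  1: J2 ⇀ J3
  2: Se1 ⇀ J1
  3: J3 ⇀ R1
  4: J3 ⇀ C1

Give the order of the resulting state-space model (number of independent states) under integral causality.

1  (C1 all integral)

β2 stroke at J1  (source Se1 imposes e)
β0 stroke at J2  (0-jn J1 has e-setter on 2)
β1 stroke at J3  (J2 needs exactly one f-in)
β4 stroke at J3  (C1 outputs effort q/C1)
β3 stroke at R1  (J3 needs exactly one f-in)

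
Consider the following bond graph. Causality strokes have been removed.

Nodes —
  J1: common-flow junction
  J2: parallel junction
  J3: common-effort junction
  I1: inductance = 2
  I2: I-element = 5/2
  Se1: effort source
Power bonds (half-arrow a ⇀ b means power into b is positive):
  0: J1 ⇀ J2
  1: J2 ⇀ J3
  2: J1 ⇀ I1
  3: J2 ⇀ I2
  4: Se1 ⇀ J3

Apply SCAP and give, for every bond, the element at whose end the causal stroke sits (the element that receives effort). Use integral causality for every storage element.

#4 stroke at J3  (Se1 (Se) sets effort on bond)
#1 stroke at J2  (common-e at J3 fixed by 4)
#0 stroke at J1  (0-jn J2 has e-setter on 1)
#3 stroke at I2  (0-jn J2 has e-setter on 1)
#2 stroke at I1  (closing 1-jn rule on J1)

bond 0 |J1
bond 1 |J2
bond 2 |I1
bond 3 |I2
bond 4 |J3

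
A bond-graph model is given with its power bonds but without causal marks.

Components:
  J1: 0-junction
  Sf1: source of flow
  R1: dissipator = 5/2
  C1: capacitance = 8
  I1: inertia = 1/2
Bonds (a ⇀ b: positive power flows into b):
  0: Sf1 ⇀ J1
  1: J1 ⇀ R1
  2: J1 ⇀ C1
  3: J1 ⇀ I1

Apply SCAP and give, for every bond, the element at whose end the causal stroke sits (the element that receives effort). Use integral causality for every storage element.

β0 stroke→Sf1
β1 stroke→R1
β2 stroke→J1
β3 stroke→I1

#0 stroke at Sf1  (Sf1: flow source, stroke at near end)
#2 stroke at J1  (C1: C, integral causality)
#1 stroke at R1  (0-jn J1 has e-setter on 2)
#3 stroke at I1  (common-e at J1 fixed by 2)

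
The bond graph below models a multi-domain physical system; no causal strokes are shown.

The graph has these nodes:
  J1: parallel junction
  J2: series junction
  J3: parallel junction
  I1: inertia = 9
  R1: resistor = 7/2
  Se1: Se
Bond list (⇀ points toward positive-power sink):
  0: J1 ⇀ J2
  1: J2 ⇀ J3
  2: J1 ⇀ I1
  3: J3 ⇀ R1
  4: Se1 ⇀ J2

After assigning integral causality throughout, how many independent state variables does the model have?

1  (I1 all integral)

b4 →J2  (Se1 (Se) sets effort on bond)
b2 →I1  (prefer integral on I1)
b0 →J1  (J1 needs exactly one e-in)
b1 →J2  (J2 flow already set via bond 0)
b3 →J3  (closing 0-jn rule on J3)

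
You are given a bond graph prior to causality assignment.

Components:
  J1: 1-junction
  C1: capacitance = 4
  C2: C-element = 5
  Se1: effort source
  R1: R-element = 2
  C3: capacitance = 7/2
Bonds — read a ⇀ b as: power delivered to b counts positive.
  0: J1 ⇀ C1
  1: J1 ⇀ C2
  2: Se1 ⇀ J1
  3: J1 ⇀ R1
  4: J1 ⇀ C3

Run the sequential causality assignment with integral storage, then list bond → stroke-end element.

#0 stroke at J1
#1 stroke at J1
#2 stroke at J1
#3 stroke at R1
#4 stroke at J1

#2 stroke at J1  (source Se1 imposes e)
#0 stroke at J1  (C1 integral (e out))
#1 stroke at J1  (C2: C, integral causality)
#4 stroke at J1  (C3 integral (e out))
#3 stroke at R1  (closing 1-jn rule on J1)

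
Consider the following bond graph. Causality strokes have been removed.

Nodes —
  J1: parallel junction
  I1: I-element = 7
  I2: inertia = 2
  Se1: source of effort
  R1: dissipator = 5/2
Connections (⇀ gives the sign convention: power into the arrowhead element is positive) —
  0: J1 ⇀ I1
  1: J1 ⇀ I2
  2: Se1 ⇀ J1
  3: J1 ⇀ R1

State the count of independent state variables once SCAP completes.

2  (I1, I2 all integral)

β2 |J1  (Se1 (Se) sets effort on bond)
β0 |I1  (J1 effort already set via bond 2)
β1 |I2  (common-e at J1 fixed by 2)
β3 |R1  (J1: bond 2 brought effort, rest push out)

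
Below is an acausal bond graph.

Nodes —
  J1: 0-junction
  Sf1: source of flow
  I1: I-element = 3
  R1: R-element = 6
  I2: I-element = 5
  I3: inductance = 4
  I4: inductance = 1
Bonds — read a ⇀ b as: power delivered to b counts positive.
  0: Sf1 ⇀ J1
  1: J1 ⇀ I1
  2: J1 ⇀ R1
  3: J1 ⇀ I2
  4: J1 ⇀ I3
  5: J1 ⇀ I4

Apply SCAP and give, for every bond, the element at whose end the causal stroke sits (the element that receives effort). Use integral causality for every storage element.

bond 0 stroke at Sf1  (Sf1 fixes flow; stroke at Sf1)
bond 1 stroke at I1  (I1 outputs flow p/I1)
bond 3 stroke at I2  (I2 outputs flow p/I2)
bond 4 stroke at I3  (I3 integral (f out))
bond 5 stroke at I4  (I4 outputs flow p/I4)
bond 2 stroke at J1  (closing 0-jn rule on J1)

bond 0 stroke at Sf1
bond 1 stroke at I1
bond 2 stroke at J1
bond 3 stroke at I2
bond 4 stroke at I3
bond 5 stroke at I4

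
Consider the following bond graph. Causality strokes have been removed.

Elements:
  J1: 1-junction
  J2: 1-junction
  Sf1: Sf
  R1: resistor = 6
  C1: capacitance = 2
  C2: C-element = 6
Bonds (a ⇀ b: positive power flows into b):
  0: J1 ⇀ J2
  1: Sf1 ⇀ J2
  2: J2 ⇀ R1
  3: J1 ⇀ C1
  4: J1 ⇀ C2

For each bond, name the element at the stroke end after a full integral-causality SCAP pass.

bond 1 stroke at Sf1  (Sf1: flow source, stroke at near end)
bond 0 stroke at J2  (J2: bond 1 brought flow, rest push out)
bond 2 stroke at J2  (J2 flow already set via bond 1)
bond 3 stroke at J1  (1-jn J1 has f-setter on 0)
bond 4 stroke at J1  (J1: bond 0 brought flow, rest push out)

#0 stroke→J2
#1 stroke→Sf1
#2 stroke→J2
#3 stroke→J1
#4 stroke→J1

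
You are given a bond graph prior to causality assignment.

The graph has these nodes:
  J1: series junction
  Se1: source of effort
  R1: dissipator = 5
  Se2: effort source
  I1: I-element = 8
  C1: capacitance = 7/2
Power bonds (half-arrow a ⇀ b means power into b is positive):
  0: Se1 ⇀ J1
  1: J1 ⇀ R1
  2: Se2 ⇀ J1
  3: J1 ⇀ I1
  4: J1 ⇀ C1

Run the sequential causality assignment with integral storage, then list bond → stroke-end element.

β0 stroke at J1  (Se1: effort source, stroke at far end)
β2 stroke at J1  (Se2 (Se) sets effort on bond)
β3 stroke at I1  (I1 outputs flow p/I1)
β1 stroke at J1  (1-jn J1 has f-setter on 3)
β4 stroke at J1  (J1: bond 3 brought flow, rest push out)

β0 |J1
β1 |J1
β2 |J1
β3 |I1
β4 |J1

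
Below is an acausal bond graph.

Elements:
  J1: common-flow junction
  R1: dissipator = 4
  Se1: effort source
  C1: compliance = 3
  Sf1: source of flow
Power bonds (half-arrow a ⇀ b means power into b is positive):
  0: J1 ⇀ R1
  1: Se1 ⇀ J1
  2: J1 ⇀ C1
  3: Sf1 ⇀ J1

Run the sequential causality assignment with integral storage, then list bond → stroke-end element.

bond 1 |J1  (Se1 fixes effort; stroke away)
bond 3 |Sf1  (Sf1 (Sf) sets flow on bond)
bond 0 |J1  (1-jn J1 has f-setter on 3)
bond 2 |J1  (common-f at J1 fixed by 3)

bond 0 stroke at J1
bond 1 stroke at J1
bond 2 stroke at J1
bond 3 stroke at Sf1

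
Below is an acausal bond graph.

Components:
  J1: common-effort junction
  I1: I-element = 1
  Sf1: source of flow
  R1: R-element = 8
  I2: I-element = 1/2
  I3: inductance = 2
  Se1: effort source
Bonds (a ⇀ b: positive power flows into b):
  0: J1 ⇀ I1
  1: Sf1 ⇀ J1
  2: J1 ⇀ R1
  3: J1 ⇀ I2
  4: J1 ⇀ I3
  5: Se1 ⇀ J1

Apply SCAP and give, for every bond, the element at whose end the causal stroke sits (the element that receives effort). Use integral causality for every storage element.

b1 |Sf1  (Sf1 (Sf) sets flow on bond)
b5 |J1  (source Se1 imposes e)
b0 |I1  (common-e at J1 fixed by 5)
b2 |R1  (J1: bond 5 brought effort, rest push out)
b3 |I2  (J1 effort already set via bond 5)
b4 |I3  (J1 effort already set via bond 5)

β0 stroke at I1
β1 stroke at Sf1
β2 stroke at R1
β3 stroke at I2
β4 stroke at I3
β5 stroke at J1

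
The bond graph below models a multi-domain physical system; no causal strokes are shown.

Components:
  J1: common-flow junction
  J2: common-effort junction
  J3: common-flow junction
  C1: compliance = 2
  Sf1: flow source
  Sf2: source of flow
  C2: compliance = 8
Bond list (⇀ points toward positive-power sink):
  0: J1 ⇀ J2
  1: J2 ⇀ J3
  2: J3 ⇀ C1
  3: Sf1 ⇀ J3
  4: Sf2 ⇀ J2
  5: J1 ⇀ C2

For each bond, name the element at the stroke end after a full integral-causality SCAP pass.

β0 stroke at J2
β1 stroke at J3
β2 stroke at J3
β3 stroke at Sf1
β4 stroke at Sf2
β5 stroke at J1

b3 →Sf1  (Sf1 (Sf) sets flow on bond)
b4 →Sf2  (Sf2 (Sf) sets flow on bond)
b1 →J3  (1-jn J3 has f-setter on 3)
b2 →J3  (J3 flow already set via bond 3)
b0 →J2  (J2: last free bond brings effort in)
b5 →J1  (1-jn J1 has f-setter on 0)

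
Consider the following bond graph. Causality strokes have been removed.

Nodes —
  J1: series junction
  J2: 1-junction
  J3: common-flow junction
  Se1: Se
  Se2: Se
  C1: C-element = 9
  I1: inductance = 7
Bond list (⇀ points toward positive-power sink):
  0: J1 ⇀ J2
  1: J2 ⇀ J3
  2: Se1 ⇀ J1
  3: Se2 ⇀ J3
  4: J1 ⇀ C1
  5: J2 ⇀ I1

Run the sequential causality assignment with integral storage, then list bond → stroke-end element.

β0 |J2
β1 |J2
β2 |J1
β3 |J3
β4 |J1
β5 |I1

bond 2 →J1  (Se1 fixes effort; stroke away)
bond 3 →J3  (Se2 (Se) sets effort on bond)
bond 1 →J2  (only one flow-in slot at J3)
bond 4 →J1  (prefer integral on C1)
bond 0 →J2  (closing 1-jn rule on J1)
bond 5 →I1  (J2 needs exactly one f-in)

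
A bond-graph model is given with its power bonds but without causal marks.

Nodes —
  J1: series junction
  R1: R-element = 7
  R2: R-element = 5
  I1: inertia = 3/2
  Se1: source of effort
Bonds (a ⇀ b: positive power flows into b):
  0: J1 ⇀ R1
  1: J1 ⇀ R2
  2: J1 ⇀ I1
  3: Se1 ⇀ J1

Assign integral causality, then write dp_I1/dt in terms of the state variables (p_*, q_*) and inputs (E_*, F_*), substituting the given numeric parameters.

dp_I1/dt = E_Se1 - 8*p_I1

β3 →J1  (source Se1 imposes e)
β2 →I1  (I1 integral (f out))
β0 →J1  (J1 flow already set via bond 2)
β1 →J1  (J1 flow already set via bond 2)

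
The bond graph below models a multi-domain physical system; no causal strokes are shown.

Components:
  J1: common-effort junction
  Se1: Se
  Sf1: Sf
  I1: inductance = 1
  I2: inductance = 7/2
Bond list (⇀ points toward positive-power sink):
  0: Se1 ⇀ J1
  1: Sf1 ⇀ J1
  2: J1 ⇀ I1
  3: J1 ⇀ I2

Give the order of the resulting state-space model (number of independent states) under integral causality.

2  (I1, I2 all integral)

#0 |J1  (source Se1 imposes e)
#1 |Sf1  (Sf1: flow source, stroke at near end)
#2 |I1  (J1 effort already set via bond 0)
#3 |I2  (common-e at J1 fixed by 0)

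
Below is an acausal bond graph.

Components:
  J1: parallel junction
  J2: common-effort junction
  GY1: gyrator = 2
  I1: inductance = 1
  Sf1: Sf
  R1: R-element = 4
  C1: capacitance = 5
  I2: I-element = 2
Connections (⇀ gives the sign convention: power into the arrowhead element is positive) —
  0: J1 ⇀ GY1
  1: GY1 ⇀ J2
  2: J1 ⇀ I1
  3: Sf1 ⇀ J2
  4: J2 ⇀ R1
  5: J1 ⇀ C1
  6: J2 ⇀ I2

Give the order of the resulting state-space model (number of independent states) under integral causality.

β3 |Sf1  (source Sf1 imposes f)
β2 |I1  (I1 integral (f out))
β5 |J1  (C1 integral (e out))
β0 |GY1  (0-jn J1 has e-setter on 5)
β1 |GY1  (through GY1, causality inverts; strokes same side of GY1)
β6 |I2  (I2: I, integral causality)
β4 |J2  (closing 0-jn rule on J2)

3  (C1, I1, I2 all integral)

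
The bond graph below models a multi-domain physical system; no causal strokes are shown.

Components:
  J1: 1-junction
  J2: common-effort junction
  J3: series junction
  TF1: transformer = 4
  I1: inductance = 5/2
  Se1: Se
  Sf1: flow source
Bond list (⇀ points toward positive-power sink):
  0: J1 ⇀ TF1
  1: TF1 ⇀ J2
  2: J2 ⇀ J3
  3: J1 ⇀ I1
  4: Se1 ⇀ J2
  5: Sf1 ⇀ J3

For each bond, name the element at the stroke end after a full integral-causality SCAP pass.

#0 stroke at J1
#1 stroke at TF1
#2 stroke at J3
#3 stroke at I1
#4 stroke at J2
#5 stroke at Sf1

#4 stroke at J2  (source Se1 imposes e)
#5 stroke at Sf1  (Sf1 (Sf) sets flow on bond)
#1 stroke at TF1  (J2 effort already set via bond 4)
#2 stroke at J3  (J2 effort already set via bond 4)
#0 stroke at J1  (TF TF1: opposite of bond 1)
#3 stroke at I1  (only one flow-in slot at J1)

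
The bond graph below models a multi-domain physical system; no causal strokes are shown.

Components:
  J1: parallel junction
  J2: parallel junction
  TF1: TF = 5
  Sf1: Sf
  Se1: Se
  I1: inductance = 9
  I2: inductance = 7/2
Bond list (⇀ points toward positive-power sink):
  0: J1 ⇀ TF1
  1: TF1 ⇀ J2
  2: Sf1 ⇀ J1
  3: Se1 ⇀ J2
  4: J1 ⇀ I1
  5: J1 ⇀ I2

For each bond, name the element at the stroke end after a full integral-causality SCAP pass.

b2 stroke at Sf1  (Sf1 fixes flow; stroke at Sf1)
b3 stroke at J2  (Se1: effort source, stroke at far end)
b1 stroke at TF1  (common-e at J2 fixed by 3)
b0 stroke at J1  (TF1 one-in-one-out from 1)
b4 stroke at I1  (0-jn J1 has e-setter on 0)
b5 stroke at I2  (common-e at J1 fixed by 0)

b0 |J1
b1 |TF1
b2 |Sf1
b3 |J2
b4 |I1
b5 |I2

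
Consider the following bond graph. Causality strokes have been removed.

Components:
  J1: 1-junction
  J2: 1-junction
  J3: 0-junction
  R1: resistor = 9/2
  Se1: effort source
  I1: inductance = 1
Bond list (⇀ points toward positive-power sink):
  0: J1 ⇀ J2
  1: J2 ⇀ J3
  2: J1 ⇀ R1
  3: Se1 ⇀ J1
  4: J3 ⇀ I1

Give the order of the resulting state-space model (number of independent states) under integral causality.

1  (I1 all integral)

bond 3 stroke at J1  (source Se1 imposes e)
bond 4 stroke at I1  (I1: I, integral causality)
bond 1 stroke at J3  (closing 0-jn rule on J3)
bond 0 stroke at J2  (J2: bond 1 brought flow, rest push out)
bond 2 stroke at J1  (J1: bond 0 brought flow, rest push out)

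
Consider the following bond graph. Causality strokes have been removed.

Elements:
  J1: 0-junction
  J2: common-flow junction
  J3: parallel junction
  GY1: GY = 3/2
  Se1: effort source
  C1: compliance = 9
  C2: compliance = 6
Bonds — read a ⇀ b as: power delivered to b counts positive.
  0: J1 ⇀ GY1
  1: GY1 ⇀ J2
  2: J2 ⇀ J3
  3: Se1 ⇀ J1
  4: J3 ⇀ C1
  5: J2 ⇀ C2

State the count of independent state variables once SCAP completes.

bond 3 |J1  (Se1 fixes effort; stroke away)
bond 0 |GY1  (J1 effort already set via bond 3)
bond 1 |GY1  (GY1 both-in/both-out from 0)
bond 2 |J2  (common-f at J2 fixed by 1)
bond 5 |J2  (1-jn J2 has f-setter on 1)
bond 4 |J3  (only one effort-in slot at J3)

2  (C1, C2 all integral)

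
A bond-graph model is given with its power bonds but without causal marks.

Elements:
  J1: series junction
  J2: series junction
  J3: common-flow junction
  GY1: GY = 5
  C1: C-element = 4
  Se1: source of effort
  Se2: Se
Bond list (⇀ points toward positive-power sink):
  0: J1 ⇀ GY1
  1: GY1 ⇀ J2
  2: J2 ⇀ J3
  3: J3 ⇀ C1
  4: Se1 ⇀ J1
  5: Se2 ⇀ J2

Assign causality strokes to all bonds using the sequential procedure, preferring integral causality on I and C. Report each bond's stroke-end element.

#0 →GY1
#1 →GY1
#2 →J2
#3 →J3
#4 →J1
#5 →J2

bond 4 →J1  (source Se1 imposes e)
bond 5 →J2  (Se2 fixes effort; stroke away)
bond 0 →GY1  (closing 1-jn rule on J1)
bond 1 →GY1  (GY1: gyrator matches bond 0)
bond 2 →J2  (1-jn J2 has f-setter on 1)
bond 3 →J3  (J3: bond 2 brought flow, rest push out)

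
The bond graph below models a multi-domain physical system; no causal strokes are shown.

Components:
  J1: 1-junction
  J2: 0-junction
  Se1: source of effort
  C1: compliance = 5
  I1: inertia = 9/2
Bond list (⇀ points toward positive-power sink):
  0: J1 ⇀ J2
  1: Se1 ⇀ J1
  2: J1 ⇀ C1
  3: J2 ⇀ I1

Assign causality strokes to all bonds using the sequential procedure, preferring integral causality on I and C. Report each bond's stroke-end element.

bond 0 |J2
bond 1 |J1
bond 2 |J1
bond 3 |I1

bond 1 stroke→J1  (Se1 fixes effort; stroke away)
bond 2 stroke→J1  (prefer integral on C1)
bond 0 stroke→J2  (closing 1-jn rule on J1)
bond 3 stroke→I1  (common-e at J2 fixed by 0)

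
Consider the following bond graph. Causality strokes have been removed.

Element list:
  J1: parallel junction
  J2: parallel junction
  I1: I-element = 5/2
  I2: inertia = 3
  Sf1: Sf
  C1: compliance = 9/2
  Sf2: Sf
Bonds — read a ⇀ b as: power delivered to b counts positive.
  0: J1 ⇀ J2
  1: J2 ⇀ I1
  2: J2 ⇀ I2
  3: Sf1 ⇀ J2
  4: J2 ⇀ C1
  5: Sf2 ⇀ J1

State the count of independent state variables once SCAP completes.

β3 |Sf1  (source Sf1 imposes f)
β5 |Sf2  (Sf2: flow source, stroke at near end)
β0 |J1  (closing 0-jn rule on J1)
β1 |I1  (I1: I, integral causality)
β2 |I2  (I2 outputs flow p/I2)
β4 |J2  (closing 0-jn rule on J2)

3  (C1, I1, I2 all integral)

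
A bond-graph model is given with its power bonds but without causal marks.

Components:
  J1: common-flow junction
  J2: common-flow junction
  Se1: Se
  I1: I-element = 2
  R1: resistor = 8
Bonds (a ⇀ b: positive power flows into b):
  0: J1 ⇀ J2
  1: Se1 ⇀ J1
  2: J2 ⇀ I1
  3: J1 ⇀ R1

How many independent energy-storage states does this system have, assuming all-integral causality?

1  (I1 all integral)

β1 |J1  (source Se1 imposes e)
β2 |I1  (prefer integral on I1)
β0 |J2  (J2: bond 2 brought flow, rest push out)
β3 |J1  (1-jn J1 has f-setter on 0)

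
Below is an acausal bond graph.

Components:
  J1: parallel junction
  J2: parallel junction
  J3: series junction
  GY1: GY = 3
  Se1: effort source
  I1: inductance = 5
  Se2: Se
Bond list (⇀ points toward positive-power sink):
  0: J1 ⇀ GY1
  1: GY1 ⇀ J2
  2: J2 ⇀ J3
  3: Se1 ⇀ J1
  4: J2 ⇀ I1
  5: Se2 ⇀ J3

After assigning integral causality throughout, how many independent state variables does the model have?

1  (I1 all integral)

#3 →J1  (Se1 (Se) sets effort on bond)
#5 →J3  (Se2 fixes effort; stroke away)
#0 →GY1  (0-jn J1 has e-setter on 3)
#2 →J2  (closing 1-jn rule on J3)
#1 →GY1  (GY1 both-in/both-out from 0)
#4 →I1  (J2: bond 2 brought effort, rest push out)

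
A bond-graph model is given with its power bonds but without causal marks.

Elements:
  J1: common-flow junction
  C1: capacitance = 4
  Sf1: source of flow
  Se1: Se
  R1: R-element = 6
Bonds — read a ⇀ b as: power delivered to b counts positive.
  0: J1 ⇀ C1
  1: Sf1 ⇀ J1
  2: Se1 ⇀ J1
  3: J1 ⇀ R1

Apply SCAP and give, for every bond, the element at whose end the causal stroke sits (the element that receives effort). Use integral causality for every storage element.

bond 0 →J1
bond 1 →Sf1
bond 2 →J1
bond 3 →J1

β1 stroke→Sf1  (source Sf1 imposes f)
β2 stroke→J1  (Se1: effort source, stroke at far end)
β0 stroke→J1  (J1: bond 1 brought flow, rest push out)
β3 stroke→J1  (J1 flow already set via bond 1)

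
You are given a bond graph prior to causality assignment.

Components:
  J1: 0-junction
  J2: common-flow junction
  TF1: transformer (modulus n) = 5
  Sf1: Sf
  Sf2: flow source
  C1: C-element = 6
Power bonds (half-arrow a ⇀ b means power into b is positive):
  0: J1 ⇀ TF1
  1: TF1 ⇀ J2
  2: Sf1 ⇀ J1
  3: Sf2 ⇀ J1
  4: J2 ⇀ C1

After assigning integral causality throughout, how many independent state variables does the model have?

#2 stroke→Sf1  (Sf1: flow source, stroke at near end)
#3 stroke→Sf2  (Sf2 (Sf) sets flow on bond)
#0 stroke→J1  (J1: last free bond brings effort in)
#1 stroke→TF1  (TF1 one-in-one-out from 0)
#4 stroke→J2  (J2: bond 1 brought flow, rest push out)

1  (C1 all integral)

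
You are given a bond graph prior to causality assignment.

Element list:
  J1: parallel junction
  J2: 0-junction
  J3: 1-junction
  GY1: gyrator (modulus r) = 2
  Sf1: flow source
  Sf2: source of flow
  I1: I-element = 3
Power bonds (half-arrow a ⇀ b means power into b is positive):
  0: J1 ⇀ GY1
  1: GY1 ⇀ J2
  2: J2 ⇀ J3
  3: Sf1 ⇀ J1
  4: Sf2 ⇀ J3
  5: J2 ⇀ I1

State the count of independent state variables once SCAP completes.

1  (I1 all integral)

bond 3 →Sf1  (Sf1 (Sf) sets flow on bond)
bond 4 →Sf2  (Sf2: flow source, stroke at near end)
bond 0 →J1  (only one effort-in slot at J1)
bond 2 →J3  (common-f at J3 fixed by 4)
bond 1 →J2  (GY GY1: same side as bond 0)
bond 5 →I1  (J2 effort already set via bond 1)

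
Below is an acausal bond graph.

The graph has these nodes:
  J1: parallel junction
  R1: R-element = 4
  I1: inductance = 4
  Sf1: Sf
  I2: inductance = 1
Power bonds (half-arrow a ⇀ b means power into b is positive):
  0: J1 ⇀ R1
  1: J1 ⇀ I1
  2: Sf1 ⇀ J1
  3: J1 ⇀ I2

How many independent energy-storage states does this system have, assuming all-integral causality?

bond 2 stroke at Sf1  (Sf1 (Sf) sets flow on bond)
bond 1 stroke at I1  (I1 integral (f out))
bond 3 stroke at I2  (I2: I, integral causality)
bond 0 stroke at J1  (J1: last free bond brings effort in)

2  (I1, I2 all integral)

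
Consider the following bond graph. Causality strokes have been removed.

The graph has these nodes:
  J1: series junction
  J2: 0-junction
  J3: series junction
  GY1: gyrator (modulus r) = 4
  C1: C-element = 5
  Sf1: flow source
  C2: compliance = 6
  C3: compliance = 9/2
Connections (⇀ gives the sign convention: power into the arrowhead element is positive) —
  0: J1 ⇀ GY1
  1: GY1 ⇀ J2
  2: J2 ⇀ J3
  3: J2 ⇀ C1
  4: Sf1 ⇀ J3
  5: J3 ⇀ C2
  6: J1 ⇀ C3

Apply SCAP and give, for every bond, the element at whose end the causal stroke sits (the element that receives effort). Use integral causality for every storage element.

β0 →GY1
β1 →GY1
β2 →J3
β3 →J2
β4 →Sf1
β5 →J3
β6 →J1

#4 stroke→Sf1  (Sf1: flow source, stroke at near end)
#2 stroke→J3  (1-jn J3 has f-setter on 4)
#5 stroke→J3  (J3: bond 4 brought flow, rest push out)
#3 stroke→J2  (prefer integral on C1)
#1 stroke→GY1  (J2 effort already set via bond 3)
#0 stroke→GY1  (GY GY1: same side as bond 1)
#6 stroke→J1  (J1 flow already set via bond 0)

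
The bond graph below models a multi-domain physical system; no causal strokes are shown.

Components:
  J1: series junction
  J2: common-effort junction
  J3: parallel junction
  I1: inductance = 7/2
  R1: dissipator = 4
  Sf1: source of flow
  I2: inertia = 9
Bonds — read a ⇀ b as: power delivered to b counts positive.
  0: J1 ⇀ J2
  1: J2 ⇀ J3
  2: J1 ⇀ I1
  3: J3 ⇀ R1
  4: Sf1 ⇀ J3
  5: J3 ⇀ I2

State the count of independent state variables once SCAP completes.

b4 |Sf1  (Sf1 (Sf) sets flow on bond)
b2 |I1  (prefer integral on I1)
b0 |J1  (1-jn J1 has f-setter on 2)
b1 |J2  (J2: last free bond brings effort in)
b5 |I2  (I2: I, integral causality)
b3 |J3  (J3: last free bond brings effort in)

2  (I1, I2 all integral)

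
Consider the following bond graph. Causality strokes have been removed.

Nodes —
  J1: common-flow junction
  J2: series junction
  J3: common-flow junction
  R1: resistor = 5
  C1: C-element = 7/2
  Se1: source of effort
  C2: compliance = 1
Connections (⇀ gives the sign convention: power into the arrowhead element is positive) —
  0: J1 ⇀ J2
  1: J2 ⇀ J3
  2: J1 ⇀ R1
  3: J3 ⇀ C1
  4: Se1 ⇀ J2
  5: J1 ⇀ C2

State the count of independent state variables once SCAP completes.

β4 stroke→J2  (Se1 (Se) sets effort on bond)
β3 stroke→J3  (C1 outputs effort q/C1)
β1 stroke→J2  (closing 1-jn rule on J3)
β0 stroke→J1  (J2 needs exactly one f-in)
β5 stroke→J1  (prefer integral on C2)
β2 stroke→R1  (only one flow-in slot at J1)

2  (C1, C2 all integral)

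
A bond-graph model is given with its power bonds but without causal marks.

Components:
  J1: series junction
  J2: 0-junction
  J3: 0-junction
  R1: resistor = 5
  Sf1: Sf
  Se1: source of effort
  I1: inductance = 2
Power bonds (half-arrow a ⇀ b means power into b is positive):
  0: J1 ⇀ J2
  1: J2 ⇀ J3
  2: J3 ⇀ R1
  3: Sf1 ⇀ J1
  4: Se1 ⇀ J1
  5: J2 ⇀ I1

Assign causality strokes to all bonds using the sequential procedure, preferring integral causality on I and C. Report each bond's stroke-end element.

b3 stroke at Sf1  (Sf1: flow source, stroke at near end)
b4 stroke at J1  (Se1 fixes effort; stroke away)
b0 stroke at J1  (1-jn J1 has f-setter on 3)
b5 stroke at I1  (I1: I, integral causality)
b1 stroke at J2  (only one effort-in slot at J2)
b2 stroke at J3  (J3 needs exactly one e-in)

β0 stroke at J1
β1 stroke at J2
β2 stroke at J3
β3 stroke at Sf1
β4 stroke at J1
β5 stroke at I1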